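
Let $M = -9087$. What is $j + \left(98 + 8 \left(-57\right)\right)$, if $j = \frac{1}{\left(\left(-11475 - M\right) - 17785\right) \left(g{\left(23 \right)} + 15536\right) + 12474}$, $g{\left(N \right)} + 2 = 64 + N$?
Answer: $- \frac{112809365323}{315109959} \approx -358.0$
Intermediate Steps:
$g{\left(N \right)} = 62 + N$ ($g{\left(N \right)} = -2 + \left(64 + N\right) = 62 + N$)
$j = - \frac{1}{315109959}$ ($j = \frac{1}{\left(\left(-11475 - -9087\right) - 17785\right) \left(\left(62 + 23\right) + 15536\right) + 12474} = \frac{1}{\left(\left(-11475 + 9087\right) - 17785\right) \left(85 + 15536\right) + 12474} = \frac{1}{\left(-2388 - 17785\right) 15621 + 12474} = \frac{1}{\left(-20173\right) 15621 + 12474} = \frac{1}{-315122433 + 12474} = \frac{1}{-315109959} = - \frac{1}{315109959} \approx -3.1735 \cdot 10^{-9}$)
$j + \left(98 + 8 \left(-57\right)\right) = - \frac{1}{315109959} + \left(98 + 8 \left(-57\right)\right) = - \frac{1}{315109959} + \left(98 - 456\right) = - \frac{1}{315109959} - 358 = - \frac{112809365323}{315109959}$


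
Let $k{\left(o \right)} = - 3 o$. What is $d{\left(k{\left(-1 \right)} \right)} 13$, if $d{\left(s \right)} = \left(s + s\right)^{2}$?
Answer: $468$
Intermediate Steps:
$d{\left(s \right)} = 4 s^{2}$ ($d{\left(s \right)} = \left(2 s\right)^{2} = 4 s^{2}$)
$d{\left(k{\left(-1 \right)} \right)} 13 = 4 \left(\left(-3\right) \left(-1\right)\right)^{2} \cdot 13 = 4 \cdot 3^{2} \cdot 13 = 4 \cdot 9 \cdot 13 = 36 \cdot 13 = 468$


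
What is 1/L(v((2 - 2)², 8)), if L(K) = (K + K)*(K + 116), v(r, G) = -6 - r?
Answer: -1/1320 ≈ -0.00075758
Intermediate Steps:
L(K) = 2*K*(116 + K) (L(K) = (2*K)*(116 + K) = 2*K*(116 + K))
1/L(v((2 - 2)², 8)) = 1/(2*(-6 - (2 - 2)²)*(116 + (-6 - (2 - 2)²))) = 1/(2*(-6 - 1*0²)*(116 + (-6 - 1*0²))) = 1/(2*(-6 - 1*0)*(116 + (-6 - 1*0))) = 1/(2*(-6 + 0)*(116 + (-6 + 0))) = 1/(2*(-6)*(116 - 6)) = 1/(2*(-6)*110) = 1/(-1320) = -1/1320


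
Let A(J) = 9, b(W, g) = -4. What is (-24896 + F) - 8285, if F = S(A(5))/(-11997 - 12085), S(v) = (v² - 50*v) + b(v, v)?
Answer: -799064469/24082 ≈ -33181.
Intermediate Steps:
S(v) = -4 + v² - 50*v (S(v) = (v² - 50*v) - 4 = -4 + v² - 50*v)
F = 373/24082 (F = (-4 + 9² - 50*9)/(-11997 - 12085) = (-4 + 81 - 450)/(-24082) = -373*(-1/24082) = 373/24082 ≈ 0.015489)
(-24896 + F) - 8285 = (-24896 + 373/24082) - 8285 = -599545099/24082 - 8285 = -799064469/24082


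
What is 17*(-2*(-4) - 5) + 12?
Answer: 63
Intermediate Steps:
17*(-2*(-4) - 5) + 12 = 17*(8 - 5) + 12 = 17*3 + 12 = 51 + 12 = 63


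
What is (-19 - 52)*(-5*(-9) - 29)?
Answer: -1136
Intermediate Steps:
(-19 - 52)*(-5*(-9) - 29) = -71*(45 - 29) = -71*16 = -1136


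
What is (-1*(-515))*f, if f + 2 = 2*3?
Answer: 2060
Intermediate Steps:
f = 4 (f = -2 + 2*3 = -2 + 6 = 4)
(-1*(-515))*f = -1*(-515)*4 = 515*4 = 2060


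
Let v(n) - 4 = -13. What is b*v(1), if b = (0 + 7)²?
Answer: -441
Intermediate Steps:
v(n) = -9 (v(n) = 4 - 13 = -9)
b = 49 (b = 7² = 49)
b*v(1) = 49*(-9) = -441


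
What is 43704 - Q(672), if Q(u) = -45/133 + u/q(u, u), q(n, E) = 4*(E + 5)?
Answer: 3935159985/90041 ≈ 43704.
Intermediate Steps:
q(n, E) = 20 + 4*E (q(n, E) = 4*(5 + E) = 20 + 4*E)
Q(u) = -45/133 + u/(20 + 4*u)
43704 - Q(672) = 43704 - (-900 - 47*672)/(532*(5 + 672)) = 43704 - (-900 - 31584)/(532*677) = 43704 - (-32484)/(532*677) = 43704 - 1*(-8121/90041) = 43704 + 8121/90041 = 3935159985/90041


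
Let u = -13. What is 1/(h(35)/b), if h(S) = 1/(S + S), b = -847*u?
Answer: 770770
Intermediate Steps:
b = 11011 (b = -847*(-13) = 11011)
h(S) = 1/(2*S)
1/(h(35)/b) = 1/(((½)/35)/11011) = 1/(((½)*(1/35))*(1/11011)) = 1/((1/70)*(1/11011)) = 1/(1/770770) = 770770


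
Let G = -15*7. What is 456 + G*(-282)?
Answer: 30066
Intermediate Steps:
G = -105
456 + G*(-282) = 456 - 105*(-282) = 456 + 29610 = 30066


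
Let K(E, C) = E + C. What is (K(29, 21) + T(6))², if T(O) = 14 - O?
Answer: 3364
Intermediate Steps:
K(E, C) = C + E
(K(29, 21) + T(6))² = ((21 + 29) + (14 - 1*6))² = (50 + (14 - 6))² = (50 + 8)² = 58² = 3364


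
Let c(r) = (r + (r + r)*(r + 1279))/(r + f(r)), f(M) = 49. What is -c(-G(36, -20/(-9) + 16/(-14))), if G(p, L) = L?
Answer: 10953508/190197 ≈ 57.590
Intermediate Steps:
c(r) = (r + 2*r*(1279 + r))/(49 + r) (c(r) = (r + (r + r)*(r + 1279))/(r + 49) = (r + (2*r)*(1279 + r))/(49 + r) = (r + 2*r*(1279 + r))/(49 + r))
-c(-G(36, -20/(-9) + 16/(-14))) = -(-(-20/(-9) + 16/(-14)))*(2559 + 2*(-(-20/(-9) + 16/(-14))))/(49 - (-20/(-9) + 16/(-14))) = -(-(-20*(-⅑) + 16*(-1/14)))*(2559 + 2*(-(-20*(-⅑) + 16*(-1/14))))/(49 - (-20*(-⅑) + 16*(-1/14))) = -(-(20/9 - 8/7))*(2559 + 2*(-(20/9 - 8/7)))/(49 - (20/9 - 8/7)) = -(-1*68/63)*(2559 + 2*(-1*68/63))/(49 - 1*68/63) = -(-68)*(2559 + 2*(-68/63))/(63*(49 - 68/63)) = -(-68)*(2559 - 136/63)/(63*3019/63) = -(-68)*63*161081/(63*3019*63) = -1*(-10953508/190197) = 10953508/190197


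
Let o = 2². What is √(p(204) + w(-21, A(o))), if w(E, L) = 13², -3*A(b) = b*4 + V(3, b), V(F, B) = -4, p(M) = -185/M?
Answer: √1748841/102 ≈ 12.965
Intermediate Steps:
o = 4
A(b) = 4/3 - 4*b/3 (A(b) = -(b*4 - 4)/3 = -(4*b - 4)/3 = -(-4 + 4*b)/3 = 4/3 - 4*b/3)
w(E, L) = 169
√(p(204) + w(-21, A(o))) = √(-185/204 + 169) = √(34291/204) = √1748841/102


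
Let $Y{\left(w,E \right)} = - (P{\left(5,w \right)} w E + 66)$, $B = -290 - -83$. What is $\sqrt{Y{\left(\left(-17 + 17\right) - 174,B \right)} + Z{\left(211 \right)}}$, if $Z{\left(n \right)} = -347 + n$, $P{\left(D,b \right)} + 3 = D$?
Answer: $i \sqrt{72238} \approx 268.77 i$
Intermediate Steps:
$P{\left(D,b \right)} = -3 + D$
$B = -207$ ($B = -290 + 83 = -207$)
$Y{\left(w,E \right)} = -66 - 2 E w$ ($Y{\left(w,E \right)} = - (\left(-3 + 5\right) w E + 66) = - (2 w E + 66) = - (2 E w + 66) = - (66 + 2 E w) = -66 - 2 E w$)
$\sqrt{Y{\left(\left(-17 + 17\right) - 174,B \right)} + Z{\left(211 \right)}} = \sqrt{\left(-66 - - 414 \left(\left(-17 + 17\right) - 174\right)\right) + \left(-347 + 211\right)} = \sqrt{\left(-66 - - 414 \left(0 - 174\right)\right) - 136} = \sqrt{\left(-66 - \left(-414\right) \left(-174\right)\right) - 136} = \sqrt{\left(-66 - 72036\right) - 136} = \sqrt{-72102 - 136} = \sqrt{-72238} = i \sqrt{72238}$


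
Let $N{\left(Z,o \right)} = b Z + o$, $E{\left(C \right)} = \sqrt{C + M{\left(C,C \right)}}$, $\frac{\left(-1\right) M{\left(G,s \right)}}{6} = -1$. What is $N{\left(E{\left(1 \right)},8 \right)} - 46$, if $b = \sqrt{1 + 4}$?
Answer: $-38 + \sqrt{35} \approx -32.084$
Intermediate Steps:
$M{\left(G,s \right)} = 6$ ($M{\left(G,s \right)} = \left(-6\right) \left(-1\right) = 6$)
$b = \sqrt{5} \approx 2.2361$
$E{\left(C \right)} = \sqrt{6 + C}$ ($E{\left(C \right)} = \sqrt{C + 6} = \sqrt{6 + C}$)
$N{\left(Z,o \right)} = o + Z \sqrt{5}$ ($N{\left(Z,o \right)} = \sqrt{5} Z + o = Z \sqrt{5} + o = o + Z \sqrt{5}$)
$N{\left(E{\left(1 \right)},8 \right)} - 46 = \left(8 + \sqrt{6 + 1} \sqrt{5}\right) - 46 = \left(8 + \sqrt{7} \sqrt{5}\right) - 46 = \left(8 + \sqrt{35}\right) - 46 = -38 + \sqrt{35}$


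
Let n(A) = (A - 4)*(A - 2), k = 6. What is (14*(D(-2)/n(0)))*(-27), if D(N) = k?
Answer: -567/2 ≈ -283.50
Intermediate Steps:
D(N) = 6
n(A) = (-4 + A)*(-2 + A)
(14*(D(-2)/n(0)))*(-27) = (14*(6/(8 + 0**2 - 6*0)))*(-27) = (14*(6/(8 + 0 + 0)))*(-27) = (14*(6/8))*(-27) = (14*(6*(1/8)))*(-27) = (14*(3/4))*(-27) = (21/2)*(-27) = -567/2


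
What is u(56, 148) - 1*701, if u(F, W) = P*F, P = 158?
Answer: 8147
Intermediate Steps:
u(F, W) = 158*F
u(56, 148) - 1*701 = 158*56 - 1*701 = 8848 - 701 = 8147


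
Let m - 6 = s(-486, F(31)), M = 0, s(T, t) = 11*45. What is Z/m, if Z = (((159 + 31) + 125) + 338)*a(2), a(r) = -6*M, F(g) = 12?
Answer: 0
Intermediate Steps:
s(T, t) = 495
m = 501 (m = 6 + 495 = 501)
a(r) = 0 (a(r) = -6*0 = 0)
Z = 0 (Z = (((159 + 31) + 125) + 338)*0 = ((190 + 125) + 338)*0 = (315 + 338)*0 = 653*0 = 0)
Z/m = 0/501 = 0*(1/501) = 0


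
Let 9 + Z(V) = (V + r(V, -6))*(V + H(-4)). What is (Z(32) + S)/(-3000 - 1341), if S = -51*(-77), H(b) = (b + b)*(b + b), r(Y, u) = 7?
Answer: -2554/1447 ≈ -1.7650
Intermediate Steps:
H(b) = 4*b**2 (H(b) = (2*b)*(2*b) = 4*b**2)
Z(V) = -9 + (7 + V)*(64 + V) (Z(V) = -9 + (V + 7)*(V + 4*(-4)**2) = -9 + (7 + V)*(V + 4*16) = -9 + (7 + V)*(V + 64) = -9 + (7 + V)*(64 + V))
S = 3927
(Z(32) + S)/(-3000 - 1341) = ((439 + 32**2 + 71*32) + 3927)/(-3000 - 1341) = ((439 + 1024 + 2272) + 3927)/(-4341) = (3735 + 3927)*(-1/4341) = 7662*(-1/4341) = -2554/1447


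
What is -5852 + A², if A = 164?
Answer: 21044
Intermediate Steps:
-5852 + A² = -5852 + 164² = -5852 + 26896 = 21044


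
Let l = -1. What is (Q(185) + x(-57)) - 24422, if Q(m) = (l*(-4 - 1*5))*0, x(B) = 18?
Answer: -24404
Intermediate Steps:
Q(m) = 0 (Q(m) = -(-4 - 1*5)*0 = -(-4 - 5)*0 = -1*(-9)*0 = 9*0 = 0)
(Q(185) + x(-57)) - 24422 = (0 + 18) - 24422 = 18 - 24422 = -24404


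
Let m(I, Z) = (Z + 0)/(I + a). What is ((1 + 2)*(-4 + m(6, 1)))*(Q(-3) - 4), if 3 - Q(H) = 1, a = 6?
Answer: 47/2 ≈ 23.500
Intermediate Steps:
Q(H) = 2 (Q(H) = 3 - 1*1 = 3 - 1 = 2)
m(I, Z) = Z/(6 + I) (m(I, Z) = (Z + 0)/(I + 6) = Z/(6 + I))
((1 + 2)*(-4 + m(6, 1)))*(Q(-3) - 4) = ((1 + 2)*(-4 + 1/(6 + 6)))*(2 - 4) = (3*(-4 + 1/12))*(-2) = (3*(-47/12))*(-2) = -47/4*(-2) = 47/2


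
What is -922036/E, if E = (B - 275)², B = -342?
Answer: -922036/380689 ≈ -2.4220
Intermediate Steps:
E = 380689 (E = (-342 - 275)² = (-617)² = 380689)
-922036/E = -922036/380689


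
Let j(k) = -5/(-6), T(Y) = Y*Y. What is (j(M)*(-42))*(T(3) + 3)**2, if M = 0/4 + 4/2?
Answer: -5040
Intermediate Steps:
T(Y) = Y**2
M = 2 (M = 0*(1/4) + 4*(1/2) = 0 + 2 = 2)
j(k) = 5/6 (j(k) = -5*(-1/6) = 5/6)
(j(M)*(-42))*(T(3) + 3)**2 = ((5/6)*(-42))*(3**2 + 3)**2 = -35*(9 + 3)**2 = -35*12**2 = -35*144 = -5040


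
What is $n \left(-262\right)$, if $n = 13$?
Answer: $-3406$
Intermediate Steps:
$n \left(-262\right) = 13 \left(-262\right) = -3406$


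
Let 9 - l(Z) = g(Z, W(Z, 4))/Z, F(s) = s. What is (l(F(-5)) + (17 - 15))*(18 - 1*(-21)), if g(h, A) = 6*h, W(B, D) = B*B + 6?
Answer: 195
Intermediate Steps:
W(B, D) = 6 + B² (W(B, D) = B² + 6 = 6 + B²)
l(Z) = 3 (l(Z) = 9 - 6*Z/Z = 9 - 1*6 = 9 - 6 = 3)
(l(F(-5)) + (17 - 15))*(18 - 1*(-21)) = (3 + (17 - 15))*(18 - 1*(-21)) = (3 + 2)*(18 + 21) = 5*39 = 195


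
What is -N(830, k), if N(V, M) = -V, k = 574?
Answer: 830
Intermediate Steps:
-N(830, k) = -(-1)*830 = -1*(-830) = 830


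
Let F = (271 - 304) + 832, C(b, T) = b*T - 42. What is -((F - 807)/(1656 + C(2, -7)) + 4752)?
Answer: -950399/200 ≈ -4752.0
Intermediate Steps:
C(b, T) = -42 + T*b (C(b, T) = T*b - 42 = -42 + T*b)
F = 799 (F = -33 + 832 = 799)
-((F - 807)/(1656 + C(2, -7)) + 4752) = -((799 - 807)/(1656 + (-42 - 7*2)) + 4752) = -(-8/(1656 + (-42 - 14)) + 4752) = -(-8/(1656 - 56) + 4752) = -(-8/1600 + 4752) = -(-8*1/1600 + 4752) = -(-1/200 + 4752) = -1*950399/200 = -950399/200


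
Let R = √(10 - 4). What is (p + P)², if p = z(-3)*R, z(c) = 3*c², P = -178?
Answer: 36058 - 9612*√6 ≈ 12514.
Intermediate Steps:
R = √6 ≈ 2.4495
p = 27*√6 (p = (3*(-3)²)*√6 = (3*9)*√6 = 27*√6 ≈ 66.136)
(p + P)² = (27*√6 - 178)² = (-178 + 27*√6)²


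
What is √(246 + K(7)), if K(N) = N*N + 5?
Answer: 10*√3 ≈ 17.320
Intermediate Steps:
K(N) = 5 + N² (K(N) = N² + 5 = 5 + N²)
√(246 + K(7)) = √(246 + (5 + 7²)) = √(246 + (5 + 49)) = √(246 + 54) = √300 = 10*√3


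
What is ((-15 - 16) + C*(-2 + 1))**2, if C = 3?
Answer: 1156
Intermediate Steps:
((-15 - 16) + C*(-2 + 1))**2 = ((-15 - 16) + 3*(-2 + 1))**2 = (-31 + 3*(-1))**2 = (-31 - 3)**2 = (-34)**2 = 1156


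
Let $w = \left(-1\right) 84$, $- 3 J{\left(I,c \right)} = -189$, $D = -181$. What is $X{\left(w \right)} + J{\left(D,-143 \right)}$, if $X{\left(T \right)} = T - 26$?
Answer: $-47$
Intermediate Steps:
$J{\left(I,c \right)} = 63$ ($J{\left(I,c \right)} = \left(- \frac{1}{3}\right) \left(-189\right) = 63$)
$w = -84$
$X{\left(T \right)} = -26 + T$ ($X{\left(T \right)} = T - 26 = -26 + T$)
$X{\left(w \right)} + J{\left(D,-143 \right)} = \left(-26 - 84\right) + 63 = -110 + 63 = -47$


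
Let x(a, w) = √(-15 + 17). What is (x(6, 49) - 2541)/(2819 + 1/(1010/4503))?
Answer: -2566410/2851693 + 1010*√2/2851693 ≈ -0.89946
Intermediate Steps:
x(a, w) = √2
(x(6, 49) - 2541)/(2819 + 1/(1010/4503)) = (√2 - 2541)/(2819 + 1/(1010/4503)) = (-2541 + √2)/(2819 + 1/(1010*(1/4503))) = (-2541 + √2)/(2819 + 1/(1010/4503)) = (-2541 + √2)/(2819 + 4503/1010) = (-2541 + √2)/(2851693/1010) = (-2541 + √2)*(1010/2851693) = -2566410/2851693 + 1010*√2/2851693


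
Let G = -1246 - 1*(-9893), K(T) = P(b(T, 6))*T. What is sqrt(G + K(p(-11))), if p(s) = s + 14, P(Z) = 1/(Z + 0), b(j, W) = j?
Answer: 2*sqrt(2162) ≈ 92.995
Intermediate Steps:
P(Z) = 1/Z
p(s) = 14 + s
K(T) = 1 (K(T) = T/T = 1)
G = 8647 (G = -1246 + 9893 = 8647)
sqrt(G + K(p(-11))) = sqrt(8647 + 1) = sqrt(8648) = 2*sqrt(2162)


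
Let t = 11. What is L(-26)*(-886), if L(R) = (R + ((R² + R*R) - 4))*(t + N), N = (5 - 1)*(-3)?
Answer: 1171292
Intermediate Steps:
N = -12 (N = 4*(-3) = -12)
L(R) = 4 - R - 2*R² (L(R) = (R + ((R² + R*R) - 4))*(11 - 12) = (R + ((R² + R²) - 4))*(-1) = (R + (2*R² - 4))*(-1) = (R + (-4 + 2*R²))*(-1) = (-4 + R + 2*R²)*(-1) = 4 - R - 2*R²)
L(-26)*(-886) = (4 - 1*(-26) - 2*(-26)²)*(-886) = (4 + 26 - 2*676)*(-886) = (4 + 26 - 1352)*(-886) = -1322*(-886) = 1171292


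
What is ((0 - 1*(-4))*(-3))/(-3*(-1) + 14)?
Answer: -12/17 ≈ -0.70588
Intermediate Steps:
((0 - 1*(-4))*(-3))/(-3*(-1) + 14) = ((0 + 4)*(-3))/(3 + 14) = (4*(-3))/17 = -12*1/17 = -12/17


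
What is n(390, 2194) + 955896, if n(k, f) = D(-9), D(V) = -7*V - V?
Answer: 955968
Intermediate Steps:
D(V) = -8*V
n(k, f) = 72 (n(k, f) = -8*(-9) = 72)
n(390, 2194) + 955896 = 72 + 955896 = 955968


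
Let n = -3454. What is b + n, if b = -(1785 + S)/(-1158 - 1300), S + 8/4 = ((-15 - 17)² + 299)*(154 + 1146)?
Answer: -6768249/2458 ≈ -2753.6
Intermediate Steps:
S = 1719898 (S = -2 + ((-15 - 17)² + 299)*(154 + 1146) = -2 + ((-32)² + 299)*1300 = -2 + (1024 + 299)*1300 = -2 + 1323*1300 = -2 + 1719900 = 1719898)
b = 1721683/2458 (b = -(1785 + 1719898)/(-1158 - 1300) = -1721683/(-2458) = -1721683*(-1)/2458 = -1*(-1721683/2458) = 1721683/2458 ≈ 700.44)
b + n = 1721683/2458 - 3454 = -6768249/2458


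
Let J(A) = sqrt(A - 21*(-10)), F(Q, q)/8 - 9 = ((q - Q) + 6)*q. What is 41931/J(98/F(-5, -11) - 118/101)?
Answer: 251586*sqrt(77190361)/764261 ≈ 2892.2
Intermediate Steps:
F(Q, q) = 72 + 8*q*(6 + q - Q) (F(Q, q) = 72 + 8*(((q - Q) + 6)*q) = 72 + 8*((6 + q - Q)*q) = 72 + 8*(q*(6 + q - Q)) = 72 + 8*q*(6 + q - Q))
J(A) = sqrt(210 + A) (J(A) = sqrt(A + 210) = sqrt(210 + A))
41931/J(98/F(-5, -11) - 118/101) = 41931/(sqrt(210 + (98/(72 + 8*(-11)**2 + 48*(-11) - 8*(-5)*(-11)) - 118/101))) = 41931/(sqrt(210 + (98/(72 + 8*121 - 528 - 440) - 118*1/101))) = 41931/(sqrt(210 + (98/(72 + 968 - 528 - 440) - 118/101))) = 41931/(sqrt(210 + (98/72 - 118/101))) = 41931/(sqrt(210 + (98*(1/72) - 118/101))) = 41931/(sqrt(210 + (49/36 - 118/101))) = 41931/(sqrt(210 + 701/3636)) = 41931/(sqrt(764261/3636)) = 41931/((sqrt(77190361)/606)) = 41931*(6*sqrt(77190361)/764261) = 251586*sqrt(77190361)/764261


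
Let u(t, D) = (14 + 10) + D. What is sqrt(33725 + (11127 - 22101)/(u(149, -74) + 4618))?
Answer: sqrt(43979797823)/1142 ≈ 183.64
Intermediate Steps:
u(t, D) = 24 + D
sqrt(33725 + (11127 - 22101)/(u(149, -74) + 4618)) = sqrt(33725 + (11127 - 22101)/((24 - 74) + 4618)) = sqrt(33725 - 10974/(-50 + 4618)) = sqrt(33725 - 10974/4568) = sqrt(33725 - 10974*1/4568) = sqrt(33725 - 5487/2284) = sqrt(77022413/2284) = sqrt(43979797823)/1142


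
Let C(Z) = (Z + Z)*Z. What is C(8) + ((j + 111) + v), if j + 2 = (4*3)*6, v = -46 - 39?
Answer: 224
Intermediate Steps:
v = -85
j = 70 (j = -2 + (4*3)*6 = -2 + 12*6 = -2 + 72 = 70)
C(Z) = 2*Z**2 (C(Z) = (2*Z)*Z = 2*Z**2)
C(8) + ((j + 111) + v) = 2*8**2 + ((70 + 111) - 85) = 2*64 + (181 - 85) = 128 + 96 = 224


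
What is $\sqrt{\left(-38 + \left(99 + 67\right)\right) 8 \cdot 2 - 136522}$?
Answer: $i \sqrt{134474} \approx 366.71 i$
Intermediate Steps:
$\sqrt{\left(-38 + \left(99 + 67\right)\right) 8 \cdot 2 - 136522} = \sqrt{\left(-38 + 166\right) 16 - 136522} = \sqrt{128 \cdot 16 - 136522} = \sqrt{2048 - 136522} = \sqrt{-134474} = i \sqrt{134474}$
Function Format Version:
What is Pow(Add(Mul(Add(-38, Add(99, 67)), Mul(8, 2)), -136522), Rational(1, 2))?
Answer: Mul(I, Pow(134474, Rational(1, 2))) ≈ Mul(366.71, I)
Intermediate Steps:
Pow(Add(Mul(Add(-38, Add(99, 67)), Mul(8, 2)), -136522), Rational(1, 2)) = Pow(Add(Mul(Add(-38, 166), 16), -136522), Rational(1, 2)) = Pow(Add(Mul(128, 16), -136522), Rational(1, 2)) = Pow(Add(2048, -136522), Rational(1, 2)) = Pow(-134474, Rational(1, 2)) = Mul(I, Pow(134474, Rational(1, 2)))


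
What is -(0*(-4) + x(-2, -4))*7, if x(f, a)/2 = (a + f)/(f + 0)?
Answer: -42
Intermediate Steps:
x(f, a) = 2*(a + f)/f (x(f, a) = 2*((a + f)/(f + 0)) = 2*((a + f)/f) = 2*(a + f)/f)
-(0*(-4) + x(-2, -4))*7 = -(0*(-4) + (2 + 2*(-4)/(-2)))*7 = -(0 + (2 + 2*(-4)*(-½)))*7 = -(0 + (2 + 4))*7 = -(0 + 6)*7 = -6*7 = -1*42 = -42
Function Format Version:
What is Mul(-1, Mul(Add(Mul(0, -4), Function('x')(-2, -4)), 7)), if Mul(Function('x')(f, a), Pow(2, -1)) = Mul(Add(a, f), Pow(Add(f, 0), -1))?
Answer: -42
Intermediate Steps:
Function('x')(f, a) = Mul(2, Pow(f, -1), Add(a, f)) (Function('x')(f, a) = Mul(2, Mul(Add(a, f), Pow(Add(f, 0), -1))) = Mul(2, Mul(Add(a, f), Pow(f, -1))) = Mul(2, Mul(Pow(f, -1), Add(a, f))) = Mul(2, Pow(f, -1), Add(a, f)))
Mul(-1, Mul(Add(Mul(0, -4), Function('x')(-2, -4)), 7)) = Mul(-1, Mul(Add(Mul(0, -4), Add(2, Mul(2, -4, Pow(-2, -1)))), 7)) = Mul(-1, Mul(Add(0, Add(2, Mul(2, -4, Rational(-1, 2)))), 7)) = Mul(-1, Mul(Add(0, Add(2, 4)), 7)) = Mul(-1, Mul(Add(0, 6), 7)) = Mul(-1, Mul(6, 7)) = Mul(-1, 42) = -42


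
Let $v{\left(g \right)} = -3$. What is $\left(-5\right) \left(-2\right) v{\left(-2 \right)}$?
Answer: $-30$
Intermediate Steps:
$\left(-5\right) \left(-2\right) v{\left(-2 \right)} = \left(-5\right) \left(-2\right) \left(-3\right) = 10 \left(-3\right) = -30$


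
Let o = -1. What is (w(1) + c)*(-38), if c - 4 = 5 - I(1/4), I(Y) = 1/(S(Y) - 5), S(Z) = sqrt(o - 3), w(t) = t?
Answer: -11210/29 - 76*I/29 ≈ -386.55 - 2.6207*I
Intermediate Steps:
S(Z) = 2*I (S(Z) = sqrt(-1 - 3) = sqrt(-4) = 2*I)
I(Y) = (-5 - 2*I)/29 (I(Y) = 1/(2*I - 5) = 1/(-5 + 2*I) = (-5 - 2*I)/29)
c = 266/29 + 2*I/29 (c = 4 + (5 - (-5/29 - 2*I/29)) = 4 + (5 + (5/29 + 2*I/29)) = 4 + (150/29 + 2*I/29) = 266/29 + 2*I/29 ≈ 9.1724 + 0.068966*I)
(w(1) + c)*(-38) = (1 + (266/29 + 2*I/29))*(-38) = (295/29 + 2*I/29)*(-38) = -11210/29 - 76*I/29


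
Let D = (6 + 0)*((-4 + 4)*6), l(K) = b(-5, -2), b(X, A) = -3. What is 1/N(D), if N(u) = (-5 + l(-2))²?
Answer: 1/64 ≈ 0.015625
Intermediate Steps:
l(K) = -3
D = 0 (D = 6*(0*6) = 6*0 = 0)
N(u) = 64 (N(u) = (-5 - 3)² = (-8)² = 64)
1/N(D) = 1/64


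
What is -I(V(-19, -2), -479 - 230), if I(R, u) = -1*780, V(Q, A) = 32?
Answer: 780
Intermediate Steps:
I(R, u) = -780
-I(V(-19, -2), -479 - 230) = -1*(-780) = 780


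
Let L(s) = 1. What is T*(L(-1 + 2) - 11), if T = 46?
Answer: -460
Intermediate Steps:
T*(L(-1 + 2) - 11) = 46*(1 - 11) = 46*(-10) = -460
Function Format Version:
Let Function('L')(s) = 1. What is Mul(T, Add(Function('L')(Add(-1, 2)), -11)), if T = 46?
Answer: -460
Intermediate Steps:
Mul(T, Add(Function('L')(Add(-1, 2)), -11)) = Mul(46, Add(1, -11)) = Mul(46, -10) = -460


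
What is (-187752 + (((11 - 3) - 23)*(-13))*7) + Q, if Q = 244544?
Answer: 58157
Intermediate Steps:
(-187752 + (((11 - 3) - 23)*(-13))*7) + Q = (-187752 + (((11 - 3) - 23)*(-13))*7) + 244544 = (-187752 + ((8 - 23)*(-13))*7) + 244544 = (-187752 - 15*(-13)*7) + 244544 = (-187752 + 195*7) + 244544 = (-187752 + 1365) + 244544 = -186387 + 244544 = 58157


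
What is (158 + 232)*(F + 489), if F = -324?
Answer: 64350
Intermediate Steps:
(158 + 232)*(F + 489) = (158 + 232)*(-324 + 489) = 390*165 = 64350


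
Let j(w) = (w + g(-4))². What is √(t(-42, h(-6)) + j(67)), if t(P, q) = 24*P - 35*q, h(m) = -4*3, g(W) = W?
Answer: 7*√69 ≈ 58.146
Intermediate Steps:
h(m) = -12
j(w) = (-4 + w)² (j(w) = (w - 4)² = (-4 + w)²)
t(P, q) = -35*q + 24*P
√(t(-42, h(-6)) + j(67)) = √((-35*(-12) + 24*(-42)) + (-4 + 67)²) = √((420 - 1008) + 63²) = √(-588 + 3969) = √3381 = 7*√69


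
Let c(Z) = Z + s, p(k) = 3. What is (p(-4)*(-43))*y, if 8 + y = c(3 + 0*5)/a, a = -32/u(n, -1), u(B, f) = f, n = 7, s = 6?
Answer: 31863/32 ≈ 995.72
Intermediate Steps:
c(Z) = 6 + Z (c(Z) = Z + 6 = 6 + Z)
a = 32 (a = -32/(-1) = -32*(-1) = 32)
y = -247/32 (y = -8 + (6 + (3 + 0*5))/32 = -8 + (6 + (3 + 0))*(1/32) = -8 + (6 + 3)*(1/32) = -8 + 9*(1/32) = -8 + 9/32 = -247/32 ≈ -7.7188)
(p(-4)*(-43))*y = (3*(-43))*(-247/32) = -129*(-247/32) = 31863/32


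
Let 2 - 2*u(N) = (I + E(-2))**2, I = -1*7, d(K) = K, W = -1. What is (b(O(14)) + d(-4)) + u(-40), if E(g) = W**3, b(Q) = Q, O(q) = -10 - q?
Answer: -59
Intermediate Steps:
E(g) = -1 (E(g) = (-1)**3 = -1)
I = -7
u(N) = -31 (u(N) = 1 - (-7 - 1)**2/2 = 1 - 1/2*(-8)**2 = 1 - 1/2*64 = 1 - 32 = -31)
(b(O(14)) + d(-4)) + u(-40) = ((-10 - 1*14) - 4) - 31 = ((-10 - 14) - 4) - 31 = (-24 - 4) - 31 = -28 - 31 = -59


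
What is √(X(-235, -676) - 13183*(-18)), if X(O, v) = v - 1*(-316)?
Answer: 3*√26326 ≈ 486.76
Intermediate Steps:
X(O, v) = 316 + v (X(O, v) = v + 316 = 316 + v)
√(X(-235, -676) - 13183*(-18)) = √((316 - 676) - 13183*(-18)) = √(-360 + 237294) = √236934 = 3*√26326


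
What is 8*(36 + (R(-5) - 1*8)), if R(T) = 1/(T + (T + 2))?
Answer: 223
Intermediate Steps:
R(T) = 1/(2 + 2*T) (R(T) = 1/(T + (2 + T)) = 1/(2 + 2*T))
8*(36 + (R(-5) - 1*8)) = 8*(36 + (1/(2*(1 - 5)) - 1*8)) = 8*(36 + ((1/2)/(-4) - 8)) = 8*(36 + ((1/2)*(-1/4) - 8)) = 8*(36 + (-1/8 - 8)) = 8*(36 - 65/8) = 8*(223/8) = 223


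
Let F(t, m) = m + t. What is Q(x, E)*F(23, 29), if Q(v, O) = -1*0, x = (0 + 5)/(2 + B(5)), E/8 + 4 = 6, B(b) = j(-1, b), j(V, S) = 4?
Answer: 0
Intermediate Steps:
B(b) = 4
E = 16 (E = -32 + 8*6 = -32 + 48 = 16)
x = 5/6 (x = (0 + 5)/(2 + 4) = 5/6 ≈ 0.83333)
Q(v, O) = 0
Q(x, E)*F(23, 29) = 0*(29 + 23) = 0*52 = 0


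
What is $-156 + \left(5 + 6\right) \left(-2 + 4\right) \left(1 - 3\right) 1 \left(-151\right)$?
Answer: $6488$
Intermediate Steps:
$-156 + \left(5 + 6\right) \left(-2 + 4\right) \left(1 - 3\right) 1 \left(-151\right) = -156 + 11 \cdot 2 \left(-2\right) 1 \left(-151\right) = -156 + 11 \left(-4\right) 1 \left(-151\right) = -156 + \left(-44\right) 1 \left(-151\right) = -156 - -6644 = -156 + 6644 = 6488$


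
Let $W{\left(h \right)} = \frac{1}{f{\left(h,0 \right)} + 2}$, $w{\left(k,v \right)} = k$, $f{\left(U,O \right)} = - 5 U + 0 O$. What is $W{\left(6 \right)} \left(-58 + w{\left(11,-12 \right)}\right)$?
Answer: $\frac{47}{28} \approx 1.6786$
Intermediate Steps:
$f{\left(U,O \right)} = - 5 U$ ($f{\left(U,O \right)} = - 5 U + 0 = - 5 U$)
$W{\left(h \right)} = \frac{1}{2 - 5 h}$ ($W{\left(h \right)} = \frac{1}{- 5 h + 2} = \frac{1}{2 - 5 h}$)
$W{\left(6 \right)} \left(-58 + w{\left(11,-12 \right)}\right) = - \frac{1}{-2 + 5 \cdot 6} \left(-58 + 11\right) = - \frac{1}{-2 + 30} \left(-47\right) = - \frac{1}{28} \left(-47\right) = \left(-1\right) \frac{1}{28} \left(-47\right) = \left(- \frac{1}{28}\right) \left(-47\right) = \frac{47}{28}$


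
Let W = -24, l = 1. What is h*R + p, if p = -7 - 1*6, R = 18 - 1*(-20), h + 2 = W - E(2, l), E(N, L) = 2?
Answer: -1077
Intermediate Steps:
h = -28 (h = -2 + (-24 - 1*2) = -2 + (-24 - 2) = -2 - 26 = -28)
R = 38 (R = 18 + 20 = 38)
p = -13 (p = -7 - 6 = -13)
h*R + p = -28*38 - 13 = -1064 - 13 = -1077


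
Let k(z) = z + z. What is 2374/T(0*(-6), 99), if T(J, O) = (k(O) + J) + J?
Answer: 1187/99 ≈ 11.990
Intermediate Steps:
k(z) = 2*z
T(J, O) = 2*J + 2*O (T(J, O) = (2*O + J) + J = (J + 2*O) + J = 2*J + 2*O)
2374/T(0*(-6), 99) = 2374/(2*(0*(-6)) + 2*99) = 2374/(2*0 + 198) = 2374/(0 + 198) = 2374/198 = 2374*(1/198) = 1187/99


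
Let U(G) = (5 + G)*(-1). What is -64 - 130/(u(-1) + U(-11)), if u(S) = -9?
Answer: -62/3 ≈ -20.667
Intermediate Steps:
U(G) = -5 - G
-64 - 130/(u(-1) + U(-11)) = -64 - 130/(-9 + (-5 - 1*(-11))) = -64 - 130/(-9 + (-5 + 11)) = -64 - 130/(-9 + 6) = -64 - 130/(-3) = -64 - 1/3*(-130) = -64 + 130/3 = -62/3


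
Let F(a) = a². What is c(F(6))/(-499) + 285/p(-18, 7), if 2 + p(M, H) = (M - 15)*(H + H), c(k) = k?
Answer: -158919/231536 ≈ -0.68637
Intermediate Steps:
p(M, H) = -2 + 2*H*(-15 + M) (p(M, H) = -2 + (M - 15)*(H + H) = -2 + (-15 + M)*(2*H) = -2 + 2*H*(-15 + M))
c(F(6))/(-499) + 285/p(-18, 7) = 6²/(-499) + 285/(-2 - 30*7 + 2*7*(-18)) = 36*(-1/499) + 285/(-2 - 210 - 252) = -36/499 + 285/(-464) = -36/499 + 285*(-1/464) = -36/499 - 285/464 = -158919/231536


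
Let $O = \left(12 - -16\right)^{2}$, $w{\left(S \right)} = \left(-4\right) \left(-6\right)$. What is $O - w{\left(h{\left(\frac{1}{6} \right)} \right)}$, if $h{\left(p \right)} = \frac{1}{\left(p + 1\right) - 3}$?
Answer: $760$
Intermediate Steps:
$h{\left(p \right)} = \frac{1}{-2 + p}$ ($h{\left(p \right)} = \frac{1}{\left(1 + p\right) - 3} = \frac{1}{-2 + p}$)
$w{\left(S \right)} = 24$
$O = 784$ ($O = \left(12 + 16\right)^{2} = 28^{2} = 784$)
$O - w{\left(h{\left(\frac{1}{6} \right)} \right)} = 784 - 24 = 760$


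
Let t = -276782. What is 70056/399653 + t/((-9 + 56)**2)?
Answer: -110462002942/882833477 ≈ -125.12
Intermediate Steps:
70056/399653 + t/((-9 + 56)**2) = 70056/399653 - 276782/(-9 + 56)**2 = 70056*(1/399653) - 276782/(47**2) = 70056/399653 - 276782/2209 = -110462002942/882833477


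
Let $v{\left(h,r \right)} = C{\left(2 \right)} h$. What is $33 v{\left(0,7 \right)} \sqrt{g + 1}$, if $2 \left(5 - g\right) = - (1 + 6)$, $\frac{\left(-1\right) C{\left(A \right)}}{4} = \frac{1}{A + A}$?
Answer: $0$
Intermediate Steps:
$C{\left(A \right)} = - \frac{2}{A}$ ($C{\left(A \right)} = - \frac{4}{A + A} = - \frac{4}{2 A} = - 4 \frac{1}{2 A} = - \frac{2}{A}$)
$g = \frac{17}{2}$ ($g = 5 - \frac{\left(-1\right) \left(1 + 6\right)}{2} = 5 - \frac{\left(-1\right) 7}{2} = 5 - - \frac{7}{2} = 5 + \frac{7}{2} = \frac{17}{2} \approx 8.5$)
$v{\left(h,r \right)} = - h$ ($v{\left(h,r \right)} = - \frac{2}{2} h = \left(-2\right) \frac{1}{2} h = - h$)
$33 v{\left(0,7 \right)} \sqrt{g + 1} = 33 \left(\left(-1\right) 0\right) \sqrt{\frac{17}{2} + 1} = 33 \cdot 0 \sqrt{\frac{19}{2}} = 0 \frac{\sqrt{38}}{2} = 0$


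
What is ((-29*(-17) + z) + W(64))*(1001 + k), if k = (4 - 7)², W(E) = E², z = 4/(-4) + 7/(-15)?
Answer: 13900226/3 ≈ 4.6334e+6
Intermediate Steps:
z = -22/15 (z = 4*(-¼) + 7*(-1/15) = -1 - 7/15 = -22/15 ≈ -1.4667)
k = 9 (k = (-3)² = 9)
((-29*(-17) + z) + W(64))*(1001 + k) = ((-29*(-17) - 22/15) + 64²)*(1001 + 9) = ((493 - 22/15) + 4096)*1010 = (7373/15 + 4096)*1010 = (68813/15)*1010 = 13900226/3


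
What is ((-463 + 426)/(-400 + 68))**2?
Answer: 1369/110224 ≈ 0.012420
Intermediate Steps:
((-463 + 426)/(-400 + 68))**2 = (-37/(-332))**2 = (-37*(-1/332))**2 = (37/332)**2 = 1369/110224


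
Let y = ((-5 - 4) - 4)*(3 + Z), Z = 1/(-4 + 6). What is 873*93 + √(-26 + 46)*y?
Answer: 81189 - 91*√5 ≈ 80986.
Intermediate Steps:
Z = ½ (Z = 1/2 = ½ ≈ 0.50000)
y = -91/2 (y = ((-5 - 4) - 4)*(3 + ½) = (-9 - 4)*(7/2) = -13*7/2 = -91/2 ≈ -45.500)
873*93 + √(-26 + 46)*y = 873*93 + √(-26 + 46)*(-91/2) = 81189 + √20*(-91/2) = 81189 + (2*√5)*(-91/2) = 81189 - 91*√5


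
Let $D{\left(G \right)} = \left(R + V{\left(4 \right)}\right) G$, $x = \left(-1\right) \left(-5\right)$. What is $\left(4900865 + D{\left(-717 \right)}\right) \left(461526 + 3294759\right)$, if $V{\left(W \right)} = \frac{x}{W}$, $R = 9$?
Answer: $\frac{73525759235955}{4} \approx 1.8381 \cdot 10^{13}$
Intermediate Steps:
$x = 5$
$V{\left(W \right)} = \frac{5}{W}$
$D{\left(G \right)} = \frac{41 G}{4}$ ($D{\left(G \right)} = \left(9 + \frac{5}{4}\right) G = \frac{41 G}{4}$)
$\left(4900865 + D{\left(-717 \right)}\right) \left(461526 + 3294759\right) = \left(4900865 + \frac{41}{4} \left(-717\right)\right) \left(461526 + 3294759\right) = \left(4900865 - \frac{29397}{4}\right) 3756285 = \frac{19574063}{4} \cdot 3756285 = \frac{73525759235955}{4}$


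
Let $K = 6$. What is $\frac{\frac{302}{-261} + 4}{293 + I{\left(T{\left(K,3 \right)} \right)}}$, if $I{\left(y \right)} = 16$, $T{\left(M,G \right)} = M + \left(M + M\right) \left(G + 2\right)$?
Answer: $\frac{742}{80649} \approx 0.0092004$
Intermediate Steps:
$T{\left(M,G \right)} = M + 2 M \left(2 + G\right)$
$\frac{\frac{302}{-261} + 4}{293 + I{\left(T{\left(K,3 \right)} \right)}} = \frac{\frac{302}{-261} + 4}{293 + 16} = \frac{302 \left(- \frac{1}{261}\right) + 4}{309} = \left(- \frac{302}{261} + 4\right) \frac{1}{309} = \frac{742}{261} \cdot \frac{1}{309} = \frac{742}{80649}$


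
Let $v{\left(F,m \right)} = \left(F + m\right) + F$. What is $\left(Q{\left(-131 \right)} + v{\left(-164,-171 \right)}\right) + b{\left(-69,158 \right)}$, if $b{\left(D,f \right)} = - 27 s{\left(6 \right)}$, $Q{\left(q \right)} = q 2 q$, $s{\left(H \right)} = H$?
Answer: $33661$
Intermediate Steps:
$v{\left(F,m \right)} = m + 2 F$
$Q{\left(q \right)} = 2 q^{2}$ ($Q{\left(q \right)} = 2 q q = 2 q^{2}$)
$b{\left(D,f \right)} = -162$ ($b{\left(D,f \right)} = \left(-27\right) 6 = -162$)
$\left(Q{\left(-131 \right)} + v{\left(-164,-171 \right)}\right) + b{\left(-69,158 \right)} = \left(2 \left(-131\right)^{2} + \left(-171 + 2 \left(-164\right)\right)\right) - 162 = \left(2 \cdot 17161 - 499\right) - 162 = \left(34322 - 499\right) - 162 = 33823 - 162 = 33661$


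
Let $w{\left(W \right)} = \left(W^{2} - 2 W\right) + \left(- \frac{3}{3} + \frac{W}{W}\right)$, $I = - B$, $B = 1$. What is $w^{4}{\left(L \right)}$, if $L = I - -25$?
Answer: $77720518656$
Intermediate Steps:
$I = -1$ ($I = \left(-1\right) 1 = -1$)
$L = 24$ ($L = -1 - -25 = -1 + 25 = 24$)
$w{\left(W \right)} = W^{2} - 2 W$ ($w{\left(W \right)} = \left(W^{2} - 2 W\right) + \left(\left(-3\right) \frac{1}{3} + 1\right) = \left(W^{2} - 2 W\right) + \left(-1 + 1\right) = \left(W^{2} - 2 W\right) + 0 = W^{2} - 2 W$)
$w^{4}{\left(L \right)} = \left(24 \left(-2 + 24\right)\right)^{4} = \left(24 \cdot 22\right)^{4} = 528^{4} = 77720518656$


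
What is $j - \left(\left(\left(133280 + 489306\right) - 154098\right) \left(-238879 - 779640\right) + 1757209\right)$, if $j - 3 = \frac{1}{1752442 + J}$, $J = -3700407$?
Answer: $\frac{929495210508545689}{1947965} \approx 4.7716 \cdot 10^{11}$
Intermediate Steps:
$j = \frac{5843894}{1947965}$ ($j = 3 + \frac{1}{1752442 - 3700407} = 3 + \frac{1}{-1947965} = 3 - \frac{1}{1947965} = \frac{5843894}{1947965} \approx 3.0$)
$j - \left(\left(\left(133280 + 489306\right) - 154098\right) \left(-238879 - 779640\right) + 1757209\right) = \frac{5843894}{1947965} - \left(\left(\left(133280 + 489306\right) - 154098\right) \left(-238879 - 779640\right) + 1757209\right) = \frac{5843894}{1947965} - \left(\left(622586 - 154098\right) \left(-1018519\right) + 1757209\right) = \frac{5843894}{1947965} - \left(468488 \left(-1018519\right) + 1757209\right) = \frac{5843894}{1947965} - \left(-477163929272 + 1757209\right) = \frac{5843894}{1947965} - -477162172063 = \frac{5843894}{1947965} + 477162172063 = \frac{929495210508545689}{1947965}$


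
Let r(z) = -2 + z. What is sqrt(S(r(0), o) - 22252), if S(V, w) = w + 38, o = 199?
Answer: I*sqrt(22015) ≈ 148.37*I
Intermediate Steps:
S(V, w) = 38 + w
sqrt(S(r(0), o) - 22252) = sqrt((38 + 199) - 22252) = sqrt(237 - 22252) = sqrt(-22015) = I*sqrt(22015)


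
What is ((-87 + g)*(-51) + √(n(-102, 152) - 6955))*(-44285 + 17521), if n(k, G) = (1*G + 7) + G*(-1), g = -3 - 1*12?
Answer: -139226328 - 160584*I*√193 ≈ -1.3923e+8 - 2.2309e+6*I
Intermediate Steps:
g = -15 (g = -3 - 12 = -15)
n(k, G) = 7 (n(k, G) = (G + 7) - G = (7 + G) - G = 7)
((-87 + g)*(-51) + √(n(-102, 152) - 6955))*(-44285 + 17521) = ((-87 - 15)*(-51) + √(7 - 6955))*(-44285 + 17521) = (-102*(-51) + √(-6948))*(-26764) = (5202 + 6*I*√193)*(-26764) = -139226328 - 160584*I*√193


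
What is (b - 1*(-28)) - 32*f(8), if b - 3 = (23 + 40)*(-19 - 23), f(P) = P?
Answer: -2871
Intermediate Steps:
b = -2643 (b = 3 + (23 + 40)*(-19 - 23) = 3 + 63*(-42) = 3 - 2646 = -2643)
(b - 1*(-28)) - 32*f(8) = (-2643 - 1*(-28)) - 32*8 = (-2643 + 28) - 256 = -2615 - 256 = -2871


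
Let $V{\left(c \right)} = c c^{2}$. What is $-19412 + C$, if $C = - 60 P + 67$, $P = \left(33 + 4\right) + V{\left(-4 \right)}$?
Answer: $-17725$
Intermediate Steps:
$V{\left(c \right)} = c^{3}$
$P = -27$ ($P = \left(33 + 4\right) + \left(-4\right)^{3} = 37 - 64 = -27$)
$C = 1687$ ($C = \left(-60\right) \left(-27\right) + 67 = 1620 + 67 = 1687$)
$-19412 + C = -19412 + 1687 = -17725$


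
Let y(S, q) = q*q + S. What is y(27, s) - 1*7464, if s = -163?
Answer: 19132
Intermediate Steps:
y(S, q) = S + q² (y(S, q) = q² + S = S + q²)
y(27, s) - 1*7464 = (27 + (-163)²) - 1*7464 = (27 + 26569) - 7464 = 26596 - 7464 = 19132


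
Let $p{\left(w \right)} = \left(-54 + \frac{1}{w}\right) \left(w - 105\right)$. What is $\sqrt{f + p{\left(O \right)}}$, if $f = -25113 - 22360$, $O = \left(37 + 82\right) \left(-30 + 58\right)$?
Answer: $\frac{3 i \sqrt{1395519545}}{238} \approx 470.88 i$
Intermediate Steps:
$O = 3332$ ($O = 119 \cdot 28 = 3332$)
$f = -47473$
$p{\left(w \right)} = \left(-105 + w\right) \left(-54 + \frac{1}{w}\right)$ ($p{\left(w \right)} = \left(-54 + \frac{1}{w}\right) \left(-105 + w\right) = \left(-105 + w\right) \left(-54 + \frac{1}{w}\right)$)
$\sqrt{f + p{\left(O \right)}} = \sqrt{-47473 - \left(174257 + \frac{15}{476}\right)} = \sqrt{-47473 - \frac{82946347}{476}} = \sqrt{- \frac{105543495}{476}} = \frac{3 i \sqrt{1395519545}}{238}$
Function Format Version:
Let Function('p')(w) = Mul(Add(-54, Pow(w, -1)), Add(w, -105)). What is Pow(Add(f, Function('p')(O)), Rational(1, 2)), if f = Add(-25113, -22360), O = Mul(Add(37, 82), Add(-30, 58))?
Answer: Mul(Rational(3, 238), I, Pow(1395519545, Rational(1, 2))) ≈ Mul(470.88, I)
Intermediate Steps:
O = 3332 (O = Mul(119, 28) = 3332)
f = -47473
Function('p')(w) = Mul(Add(-105, w), Add(-54, Pow(w, -1))) (Function('p')(w) = Mul(Add(-54, Pow(w, -1)), Add(-105, w)) = Mul(Add(-105, w), Add(-54, Pow(w, -1))))
Pow(Add(f, Function('p')(O)), Rational(1, 2)) = Pow(Add(-47473, Add(5671, Mul(-105, Pow(3332, -1)), Mul(-54, 3332))), Rational(1, 2)) = Pow(Add(-47473, Add(5671, Mul(-105, Rational(1, 3332)), -179928)), Rational(1, 2)) = Pow(Add(-47473, Add(5671, Rational(-15, 476), -179928)), Rational(1, 2)) = Pow(Add(-47473, Rational(-82946347, 476)), Rational(1, 2)) = Pow(Rational(-105543495, 476), Rational(1, 2)) = Mul(Rational(3, 238), I, Pow(1395519545, Rational(1, 2)))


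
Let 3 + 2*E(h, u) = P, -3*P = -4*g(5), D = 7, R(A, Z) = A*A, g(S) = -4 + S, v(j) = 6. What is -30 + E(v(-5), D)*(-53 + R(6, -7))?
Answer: -95/6 ≈ -15.833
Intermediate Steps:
R(A, Z) = A**2
P = 4/3 (P = -(-4)*(-4 + 5)/3 = -(-4)/3 = -1/3*(-4) = 4/3 ≈ 1.3333)
E(h, u) = -5/6 (E(h, u) = -3/2 + (1/2)*(4/3) = -3/2 + 2/3 = -5/6)
-30 + E(v(-5), D)*(-53 + R(6, -7)) = -30 - 5*(-53 + 6**2)/6 = -30 - 5*(-53 + 36)/6 = -30 - 5/6*(-17) = -30 + 85/6 = -95/6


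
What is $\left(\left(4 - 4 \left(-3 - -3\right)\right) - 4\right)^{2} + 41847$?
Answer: $41847$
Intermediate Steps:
$\left(\left(4 - 4 \left(-3 - -3\right)\right) - 4\right)^{2} + 41847 = \left(\left(4 - 4 \left(-3 + 3\right)\right) - 4\right)^{2} + 41847 = \left(\left(4 - 0\right) - 4\right)^{2} + 41847 = \left(\left(4 + 0\right) - 4\right)^{2} + 41847 = \left(4 - 4\right)^{2} + 41847 = 0^{2} + 41847 = 0 + 41847 = 41847$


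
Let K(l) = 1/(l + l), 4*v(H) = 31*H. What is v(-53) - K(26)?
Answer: -5340/13 ≈ -410.77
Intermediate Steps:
v(H) = 31*H/4 (v(H) = (31*H)/4 = 31*H/4)
K(l) = 1/(2*l)
v(-53) - K(26) = (31/4)*(-53) - 1/(2*26) = -1643/4 - 1/(2*26) = -1643/4 - 1*1/52 = -1643/4 - 1/52 = -5340/13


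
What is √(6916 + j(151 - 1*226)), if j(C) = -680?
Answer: 2*√1559 ≈ 78.968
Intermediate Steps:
√(6916 + j(151 - 1*226)) = √(6916 - 680) = √6236 = 2*√1559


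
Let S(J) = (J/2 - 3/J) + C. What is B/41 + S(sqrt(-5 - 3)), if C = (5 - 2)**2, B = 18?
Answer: 387/41 + 7*I*sqrt(2)/4 ≈ 9.439 + 2.4749*I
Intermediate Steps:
C = 9 (C = 3**2 = 9)
S(J) = 9 + J/2 - 3/J (S(J) = (J/2 - 3/J) + 9 = 9 + J/2 - 3/J)
B/41 + S(sqrt(-5 - 3)) = 18/41 + (9 + sqrt(-5 - 3)/2 - 3/sqrt(-5 - 3)) = 18*(1/41) + (9 + sqrt(-8)/2 - 3*(-I*sqrt(2)/4)) = 18/41 + (9 + (2*I*sqrt(2))/2 - 3*(-I*sqrt(2)/4)) = 18/41 + (9 + I*sqrt(2) - (-3)*I*sqrt(2)/4) = 18/41 + (9 + I*sqrt(2) + 3*I*sqrt(2)/4) = 18/41 + (9 + 7*I*sqrt(2)/4) = 387/41 + 7*I*sqrt(2)/4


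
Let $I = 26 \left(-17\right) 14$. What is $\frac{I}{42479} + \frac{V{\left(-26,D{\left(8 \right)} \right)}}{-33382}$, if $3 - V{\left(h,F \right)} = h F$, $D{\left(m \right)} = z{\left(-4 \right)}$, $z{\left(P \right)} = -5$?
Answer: $- \frac{201172983}{1418033978} \approx -0.14187$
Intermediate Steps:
$D{\left(m \right)} = -5$
$V{\left(h,F \right)} = 3 - F h$ ($V{\left(h,F \right)} = 3 - h F = 3 - F h$)
$I = -6188$ ($I = \left(-442\right) 14 = -6188$)
$\frac{I}{42479} + \frac{V{\left(-26,D{\left(8 \right)} \right)}}{-33382} = - \frac{6188}{42479} + \frac{3 - \left(-5\right) \left(-26\right)}{-33382} = \left(-6188\right) \frac{1}{42479} + \left(3 - 130\right) \left(- \frac{1}{33382}\right) = - \frac{6188}{42479} - - \frac{127}{33382} = - \frac{6188}{42479} + \frac{127}{33382} = - \frac{201172983}{1418033978}$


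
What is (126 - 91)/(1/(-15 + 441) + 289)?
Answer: 2982/24623 ≈ 0.12111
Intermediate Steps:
(126 - 91)/(1/(-15 + 441) + 289) = 35/(1/426 + 289) = 35/(123115/426) = 35*(426/123115) = 2982/24623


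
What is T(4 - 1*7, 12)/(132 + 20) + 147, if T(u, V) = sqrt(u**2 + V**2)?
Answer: 147 + 3*sqrt(17)/152 ≈ 147.08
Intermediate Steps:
T(u, V) = sqrt(V**2 + u**2)
T(4 - 1*7, 12)/(132 + 20) + 147 = sqrt(12**2 + (4 - 1*7)**2)/(132 + 20) + 147 = sqrt(144 + (4 - 7)**2)/152 + 147 = sqrt(144 + (-3)**2)/152 + 147 = sqrt(144 + 9)/152 + 147 = sqrt(153)/152 + 147 = (3*sqrt(17))/152 + 147 = 3*sqrt(17)/152 + 147 = 147 + 3*sqrt(17)/152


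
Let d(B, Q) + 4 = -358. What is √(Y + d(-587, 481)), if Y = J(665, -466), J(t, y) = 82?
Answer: 2*I*√70 ≈ 16.733*I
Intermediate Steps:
d(B, Q) = -362 (d(B, Q) = -4 - 358 = -362)
Y = 82
√(Y + d(-587, 481)) = √(82 - 362) = √(-280) = 2*I*√70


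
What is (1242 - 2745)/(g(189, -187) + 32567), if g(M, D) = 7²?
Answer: -167/3624 ≈ -0.046082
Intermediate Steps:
g(M, D) = 49
(1242 - 2745)/(g(189, -187) + 32567) = (1242 - 2745)/(49 + 32567) = -1503/32616 = -1503*1/32616 = -167/3624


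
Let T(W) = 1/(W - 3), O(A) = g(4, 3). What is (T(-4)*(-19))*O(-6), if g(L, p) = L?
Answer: 76/7 ≈ 10.857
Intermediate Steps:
O(A) = 4
T(W) = 1/(-3 + W)
(T(-4)*(-19))*O(-6) = (-19/(-3 - 4))*4 = (-19/(-7))*4 = -⅐*(-19)*4 = (19/7)*4 = 76/7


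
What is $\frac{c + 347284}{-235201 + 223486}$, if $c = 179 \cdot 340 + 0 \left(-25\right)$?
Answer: $- \frac{12368}{355} \approx -34.839$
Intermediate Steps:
$c = 60860$ ($c = 60860 + 0 = 60860$)
$\frac{c + 347284}{-235201 + 223486} = \frac{60860 + 347284}{-235201 + 223486} = \frac{408144}{-11715} = 408144 \left(- \frac{1}{11715}\right) = - \frac{12368}{355}$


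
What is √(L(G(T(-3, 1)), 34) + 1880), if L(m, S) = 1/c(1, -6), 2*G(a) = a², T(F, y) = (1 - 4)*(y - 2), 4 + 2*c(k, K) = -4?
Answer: √7519/2 ≈ 43.356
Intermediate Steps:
c(k, K) = -4 (c(k, K) = -2 + (½)*(-4) = -2 - 2 = -4)
T(F, y) = 6 - 3*y (T(F, y) = -3*(-2 + y) = 6 - 3*y)
G(a) = a²/2
L(m, S) = -¼ (L(m, S) = 1/(-4) = -¼)
√(L(G(T(-3, 1)), 34) + 1880) = √(-¼ + 1880) = √(7519/4) = √7519/2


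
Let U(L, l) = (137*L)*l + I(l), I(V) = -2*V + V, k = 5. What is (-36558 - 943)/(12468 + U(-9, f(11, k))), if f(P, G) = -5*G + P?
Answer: -37501/29744 ≈ -1.2608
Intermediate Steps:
I(V) = -V
f(P, G) = P - 5*G
U(L, l) = -l + 137*L*l (U(L, l) = (137*L)*l - l = 137*L*l - l = -l + 137*L*l)
(-36558 - 943)/(12468 + U(-9, f(11, k))) = (-36558 - 943)/(12468 + (11 - 5*5)*(-1 + 137*(-9))) = -37501/(12468 + (11 - 25)*(-1 - 1233)) = -37501/(12468 - 14*(-1234)) = -37501/(12468 + 17276) = -37501/29744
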